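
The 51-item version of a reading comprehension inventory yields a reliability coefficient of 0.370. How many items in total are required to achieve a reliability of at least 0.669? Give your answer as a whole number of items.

176

n = [0.669 × 0.630] / [0.370 × 0.331]
  = 0.421470 / 0.122470 = 3.4414
So the test needs 3.4414 × 51 ≈ 175.51 items; rounding up, 176.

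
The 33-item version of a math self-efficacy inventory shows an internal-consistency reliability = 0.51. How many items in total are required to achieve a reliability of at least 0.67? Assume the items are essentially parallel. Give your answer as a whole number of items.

65

n = 0.67 × (1 − 0.51) / [ 0.51 × (1 − 0.67) ]
  = 0.3283 / 0.1683 = 1.9507
So the test needs 1.9507 × 33 ≈ 64.37 items; rounding up, 65.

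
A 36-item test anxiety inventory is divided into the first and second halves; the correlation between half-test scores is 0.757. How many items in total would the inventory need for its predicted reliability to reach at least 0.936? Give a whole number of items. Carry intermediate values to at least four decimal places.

85

r_full = 2(0.757)/(1 + 0.757) = 0.8617
n = r_tgt(1 − r_full) / [r_full(1 − r_tgt)] = 0.936 × 0.1383 / (0.8617 × 0.064) ≈ 2.3473
Required items = 2.3473 × 36 = 84.50, so 85 items.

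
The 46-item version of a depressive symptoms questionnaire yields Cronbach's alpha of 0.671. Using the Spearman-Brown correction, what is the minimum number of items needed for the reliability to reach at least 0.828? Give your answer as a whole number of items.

109

n = 0.828(1 − 0.671) / [0.671(1 − 0.828)]
  = 0.272412 / 0.115412 = 2.3603
So the test needs 2.3603 × 46 ≈ 108.57 items; rounding up, 109.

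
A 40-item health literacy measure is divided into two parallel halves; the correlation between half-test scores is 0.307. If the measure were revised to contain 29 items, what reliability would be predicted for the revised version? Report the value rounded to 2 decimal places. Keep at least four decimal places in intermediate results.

0.39

Full-test reliability from the split-half r: r_full = 2(0.307)/(1 + 0.307) = 0.4698
Then adjust to 29 items: n = 29/40 = 0.7250
r_new = n·r_full / (1 + (n − 1)·r_full) = 0.3406 / 0.8708 ≈ 0.3911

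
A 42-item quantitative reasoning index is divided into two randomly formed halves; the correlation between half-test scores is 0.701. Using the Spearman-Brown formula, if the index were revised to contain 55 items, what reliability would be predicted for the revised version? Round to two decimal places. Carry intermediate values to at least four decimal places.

0.86

Spearman-Brown correction (n = 2): r_full = 2·0.701/(1 + 0.701) = 0.8242
Length factor from 42 to 55 items: n = 55/42 = 1.3095
r_new = n·r_full / (1 + (n − 1)·r_full) = 1.0793 / 1.2551 ≈ 0.8599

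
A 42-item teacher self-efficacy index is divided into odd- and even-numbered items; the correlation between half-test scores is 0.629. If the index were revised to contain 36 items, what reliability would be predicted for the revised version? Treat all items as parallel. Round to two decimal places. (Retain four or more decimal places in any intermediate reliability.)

0.74

Spearman-Brown correction (n = 2): r_full = 2·0.629/(1 + 0.629) = 0.7723
Then adjust to 36 items: n = 36/42 = 0.8571
r_new = n·r_full / (1 + (n − 1)·r_full) = 0.6619 / 0.8896 ≈ 0.7440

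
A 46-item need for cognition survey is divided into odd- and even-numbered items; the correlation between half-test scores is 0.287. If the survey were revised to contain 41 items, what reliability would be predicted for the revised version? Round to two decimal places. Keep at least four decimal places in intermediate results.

0.42

Spearman-Brown correction (n = 2): r_full = 2·0.287/(1 + 0.287) = 0.4460
Then adjust to 41 items: n = 41/46 = 0.8913
r_new = n·r_full / (1 + (n − 1)·r_full) = 0.3975 / 0.9515 ≈ 0.4178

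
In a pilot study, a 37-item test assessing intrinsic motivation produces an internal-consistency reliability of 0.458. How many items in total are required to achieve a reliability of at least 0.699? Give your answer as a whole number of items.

Spearman-Brown solved for the length factor n:
n = r*(1 − r) / [ r (1 − r*) ]
n = 0.699(1 − 0.458) / [0.458(1 − 0.699)]
  = 0.378858 / 0.137858 = 2.7482
2.7482 × 37 = 101.68 → 102 items

102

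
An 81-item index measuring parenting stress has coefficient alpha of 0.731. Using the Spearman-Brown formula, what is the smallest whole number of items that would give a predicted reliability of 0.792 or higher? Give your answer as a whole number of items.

Spearman-Brown solved for the length factor n:
n = r_target (1 − r_old) / [ r_old (1 − r_target) ]
n = 0.792(1 − 0.731) / [0.731(1 − 0.792)]
n = 0.213048 / 0.152048 ≈ 1.4012
Items needed = n × 81 = 1.4012 × 81 ≈ 113.50 → round up to 114

114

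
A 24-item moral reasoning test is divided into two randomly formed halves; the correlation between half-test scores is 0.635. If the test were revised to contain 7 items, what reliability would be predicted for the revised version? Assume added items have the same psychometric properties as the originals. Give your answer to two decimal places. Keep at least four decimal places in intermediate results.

Spearman-Brown correction (n = 2): r_full = 2·0.635/(1 + 0.635) = 0.7768
Length factor from 24 to 7 items: n = 7/24 = 0.2917
r_new = n·r_full / (1 + (n − 1)·r_full) = 0.2266 / 0.4498 ≈ 0.5038

0.50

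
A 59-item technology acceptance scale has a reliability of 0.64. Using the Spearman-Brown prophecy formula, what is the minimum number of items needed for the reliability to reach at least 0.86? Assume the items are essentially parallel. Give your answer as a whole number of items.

Invert Spearman-Brown to solve for n:
n = r*(1 − r) / [ r (1 − r*) ]
n = [0.86 × 0.36] / [0.64 × 0.14]
  = 0.3096 / 0.0896 = 3.4554
So the test needs 3.4554 × 59 ≈ 203.87 items; rounding up, 204.

204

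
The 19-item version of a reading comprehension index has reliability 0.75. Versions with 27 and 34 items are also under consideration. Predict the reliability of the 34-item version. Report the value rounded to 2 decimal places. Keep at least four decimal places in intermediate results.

0.84

The 27-item form is not needed; work directly from the 19-item form with n = 34/19 = 1.7895.
r_{34} = n·r / (1 + (n − 1)·r) = 1.3421 / 1.5921 ≈ 0.8430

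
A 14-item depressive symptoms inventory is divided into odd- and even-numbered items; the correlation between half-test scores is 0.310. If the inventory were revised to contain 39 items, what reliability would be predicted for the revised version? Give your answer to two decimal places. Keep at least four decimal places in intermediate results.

First correct the split-half correlation to full-test reliability: r_full = 2 × 0.310 / (1 + 0.310) ≈ 0.4733
Length factor from 14 to 39 items: n = 39/14 = 2.7857
r_new = n·r_full / (1 + (n − 1)·r_full) = 1.3185 / 1.8452 ≈ 0.7146

0.71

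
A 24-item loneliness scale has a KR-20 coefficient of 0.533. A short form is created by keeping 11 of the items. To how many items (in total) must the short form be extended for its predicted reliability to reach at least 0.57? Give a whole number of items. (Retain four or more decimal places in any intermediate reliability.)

28

First, r for the 11-item form: n = 11/24 = 0.4583, so r_11 = 0.4583·0.533/(1 + (0.4583 − 1)·0.533) = 0.3434
Length factor from the short form to reach 0.57: n' = 0.57(1 − 0.3434) / [0.3434(1 − 0.57)] ≈ 2.5346
Total items = 2.5346 × 11 = 27.88, rounded up to 28.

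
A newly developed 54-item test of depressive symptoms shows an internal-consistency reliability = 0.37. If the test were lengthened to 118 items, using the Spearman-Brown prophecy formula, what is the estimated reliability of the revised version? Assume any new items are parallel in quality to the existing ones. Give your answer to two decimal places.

0.56

n = 118/54 = 2.1852
Apply the Spearman-Brown prophecy formula, r' = nr / [1 + (n − 1)r]:
r_new = 2.1852·0.37 / [1 + (2.1852 − 1)·0.37]
     = 0.8085 / 1.4385 = 0.5620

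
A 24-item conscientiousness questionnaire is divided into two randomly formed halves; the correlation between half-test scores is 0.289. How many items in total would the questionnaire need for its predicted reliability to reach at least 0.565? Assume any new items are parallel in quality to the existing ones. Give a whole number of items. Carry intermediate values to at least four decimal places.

39

Corrected full-test reliability: r_full = 2 × 0.289 / (1 + 0.289) ≈ 0.4484
n = r_tgt(1 − r_full) / [r_full(1 − r_tgt)] = 0.565 × 0.5516 / (0.4484 × 0.435) ≈ 1.5978
Required items = 1.5978 × 24 = 38.35, so 39 items.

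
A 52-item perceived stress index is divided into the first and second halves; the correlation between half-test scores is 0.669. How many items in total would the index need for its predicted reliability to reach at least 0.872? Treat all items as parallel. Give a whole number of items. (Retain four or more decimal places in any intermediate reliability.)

88

r_full = 2(0.669)/(1 + 0.669) = 0.8017
Solve Spearman-Brown for n: n = 0.872(1 − 0.8017) / [0.8017(1 − 0.872)] = 1.6851
Items = 1.6851 × 52 ≈ 87.63 → 88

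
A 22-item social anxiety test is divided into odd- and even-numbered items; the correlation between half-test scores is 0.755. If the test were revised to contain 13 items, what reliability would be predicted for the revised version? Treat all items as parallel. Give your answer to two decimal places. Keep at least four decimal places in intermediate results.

0.78

Spearman-Brown correction (n = 2): r_full = 2·0.755/(1 + 0.755) = 0.8604
Length factor from 22 to 13 items: n = 13/22 = 0.5909
r_new = n·r_full / (1 + (n − 1)·r_full) = 0.5084 / 0.6480 ≈ 0.7846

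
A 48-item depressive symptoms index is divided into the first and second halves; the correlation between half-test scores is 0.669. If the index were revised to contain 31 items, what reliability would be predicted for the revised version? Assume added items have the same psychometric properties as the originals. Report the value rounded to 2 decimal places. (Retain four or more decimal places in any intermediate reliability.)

0.72

Spearman-Brown correction (n = 2): r_full = 2·0.669/(1 + 0.669) = 0.8017
Length factor from 48 to 31 items: n = 31/48 = 0.6458
r_new = n·r_full / (1 + (n − 1)·r_full) = 0.5177 / 0.7160 ≈ 0.7230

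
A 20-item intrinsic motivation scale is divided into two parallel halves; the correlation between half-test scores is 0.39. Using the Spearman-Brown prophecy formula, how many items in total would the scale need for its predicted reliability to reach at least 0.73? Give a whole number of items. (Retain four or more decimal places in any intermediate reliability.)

Corrected full-test reliability: r_full = 2 × 0.39 / (1 + 0.39) ≈ 0.5612
n = r_tgt(1 − r_full) / [r_full(1 − r_tgt)] = 0.73 × 0.4388 / (0.5612 × 0.27) ≈ 2.1140
Required items = 2.1140 × 20 = 42.28, so 43 items.

43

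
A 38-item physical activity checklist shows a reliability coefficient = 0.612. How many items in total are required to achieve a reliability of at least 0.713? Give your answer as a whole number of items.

n = 0.713 × (1 − 0.612) / [ 0.612 × (1 − 0.713) ]
n = 0.276644 / 0.175644 ≈ 1.5750
So the test needs 1.5750 × 38 ≈ 59.85 items; rounding up, 60.

60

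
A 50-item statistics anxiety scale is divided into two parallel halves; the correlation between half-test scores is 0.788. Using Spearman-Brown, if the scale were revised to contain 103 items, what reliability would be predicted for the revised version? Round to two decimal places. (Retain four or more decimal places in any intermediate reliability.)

0.94

Full-test reliability from the split-half r: r_full = 2(0.788)/(1 + 0.788) = 0.8814
Then adjust to 103 items: n = 103/50 = 2.0600
r_new = n·r_full / (1 + (n − 1)·r_full) = 1.8157 / 1.9343 ≈ 0.9387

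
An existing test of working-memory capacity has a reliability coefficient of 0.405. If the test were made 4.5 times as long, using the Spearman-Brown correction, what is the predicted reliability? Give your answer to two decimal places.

0.75

By Spearman-Brown, r_new = n r / (1 + (n − 1) r).
r_new = (4.5 × 0.405) / (1 + (4.5 − 1) × 0.405)
r_new = 1.8225 / 2.4175 ≈ 0.7539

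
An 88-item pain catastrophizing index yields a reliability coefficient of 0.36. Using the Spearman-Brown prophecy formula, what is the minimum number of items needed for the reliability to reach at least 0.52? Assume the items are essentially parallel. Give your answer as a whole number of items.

170

Spearman-Brown solved for the length factor n:
n = r_target (1 − r_old) / [ r_old (1 − r_target) ]
n = 0.52(1 − 0.36) / [0.36(1 − 0.52)]
n = 0.3328 / 0.1728 ≈ 1.9259
So the test needs 1.9259 × 88 ≈ 169.48 items; rounding up, 170.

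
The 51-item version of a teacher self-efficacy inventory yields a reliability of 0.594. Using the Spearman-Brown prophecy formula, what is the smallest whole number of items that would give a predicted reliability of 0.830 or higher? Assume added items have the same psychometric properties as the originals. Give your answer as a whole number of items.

171

Rearranging the Spearman-Brown formula for n,
n = r*(1 − r) / [ r (1 − r*) ]
n = [0.830 × 0.406] / [0.594 × 0.170]
n = 0.336980 / 0.100980 ≈ 3.3371
3.3371 × 51 = 170.19 → 171 items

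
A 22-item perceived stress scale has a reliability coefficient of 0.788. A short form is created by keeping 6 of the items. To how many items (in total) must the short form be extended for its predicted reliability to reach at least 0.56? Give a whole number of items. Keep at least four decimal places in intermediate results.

8

Short-form reliability: n = 6/22 = 0.2727; r_6 = n·r/(1+(n−1)r) ≈ 0.5034
Length factor from the short form to reach 0.56: n' = 0.56(1 − 0.5034) / [0.5034(1 − 0.56)] ≈ 1.2555
Total items = 1.2555 × 6 = 7.53, rounded up to 8.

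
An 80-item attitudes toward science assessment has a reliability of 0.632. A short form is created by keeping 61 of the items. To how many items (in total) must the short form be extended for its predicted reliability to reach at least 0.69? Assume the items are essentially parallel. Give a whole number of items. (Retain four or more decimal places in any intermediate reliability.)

104

Short-form reliability: n = 61/80 = 0.7625; r_61 = n·r/(1+(n−1)r) ≈ 0.5670
Length factor from the short form to reach 0.69: n' = 0.69(1 − 0.5670) / [0.5670(1 − 0.69)] ≈ 1.6998
Total items = 1.6998 × 61 = 103.69, rounded up to 104.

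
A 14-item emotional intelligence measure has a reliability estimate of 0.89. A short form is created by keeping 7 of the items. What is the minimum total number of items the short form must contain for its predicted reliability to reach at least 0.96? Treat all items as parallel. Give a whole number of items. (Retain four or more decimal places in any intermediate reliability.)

42

Short-form reliability: n = 7/14 = 0.5000; r_7 = n·r/(1+(n−1)r) ≈ 0.8018
Length factor from the short form to reach 0.96: n' = 0.96(1 − 0.8018) / [0.8018(1 − 0.96)] ≈ 5.9327
Total items = 5.9327 × 7 = 41.53, rounded up to 42.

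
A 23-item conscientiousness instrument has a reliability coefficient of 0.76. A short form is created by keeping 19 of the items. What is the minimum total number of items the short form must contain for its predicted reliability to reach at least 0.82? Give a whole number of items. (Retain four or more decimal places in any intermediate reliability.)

First, r for the 19-item form: n = 19/23 = 0.8261, so r_19 = 0.8261·0.76/(1 + (0.8261 − 1)·0.76) = 0.7235
Length factor from the short form to reach 0.82: n' = 0.82(1 − 0.7235) / [0.7235(1 − 0.82)] ≈ 1.7410
Total items = 1.7410 × 19 = 33.08, rounded up to 34.

34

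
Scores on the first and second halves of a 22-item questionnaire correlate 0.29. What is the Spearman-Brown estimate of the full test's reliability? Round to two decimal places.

0.45

The full test is twice the length of either half (n = 2).
r_full = 2r_hh / (1 + r_hh) = 2 × 0.29 / (1 + 0.29)
r_full = 0.5800 / 1.2900 ≈ 0.4496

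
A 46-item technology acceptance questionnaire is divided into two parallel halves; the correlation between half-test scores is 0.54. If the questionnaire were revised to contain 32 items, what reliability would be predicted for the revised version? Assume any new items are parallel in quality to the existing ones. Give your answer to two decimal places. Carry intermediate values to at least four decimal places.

0.62

Full-test reliability from the split-half r: r_full = 2(0.54)/(1 + 0.54) = 0.7013
Then adjust to 32 items: n = 32/46 = 0.6957
r_new = n·r_full / (1 + (n − 1)·r_full) = 0.4879 / 0.7866 ≈ 0.6203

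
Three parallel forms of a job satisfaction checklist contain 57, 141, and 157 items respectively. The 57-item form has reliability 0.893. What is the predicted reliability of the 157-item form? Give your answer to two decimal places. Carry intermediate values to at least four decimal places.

0.96

Only the ratio of lengths matters: n = 157/57 = 2.7544
r_{157} = n·r / (1 + (n − 1)·r) = 2.4597 / 2.5667 ≈ 0.9583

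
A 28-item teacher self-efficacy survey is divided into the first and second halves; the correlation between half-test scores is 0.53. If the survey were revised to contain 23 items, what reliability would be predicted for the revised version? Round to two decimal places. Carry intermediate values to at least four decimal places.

Spearman-Brown correction (n = 2): r_full = 2·0.53/(1 + 0.53) = 0.6928
Length factor from 28 to 23 items: n = 23/28 = 0.8214
r_new = n·r_full / (1 + (n − 1)·r_full) = 0.5691 / 0.8763 ≈ 0.6494

0.65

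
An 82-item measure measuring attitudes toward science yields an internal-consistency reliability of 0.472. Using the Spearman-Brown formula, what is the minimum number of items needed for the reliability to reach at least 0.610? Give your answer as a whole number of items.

144

n = [0.610 × 0.528] / [0.472 × 0.390]
  = 0.322080 / 0.184080 = 1.7497
So the test needs 1.7497 × 82 ≈ 143.48 items; rounding up, 144.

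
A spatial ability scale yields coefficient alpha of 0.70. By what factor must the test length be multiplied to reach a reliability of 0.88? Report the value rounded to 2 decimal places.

Rearranging the Spearman-Brown formula for n,
n = r*(1 − r) / [ r (1 − r*) ]
n = [0.88 × 0.30] / [0.70 × 0.12]
  = 0.2640 / 0.0840 = 3.1429

3.14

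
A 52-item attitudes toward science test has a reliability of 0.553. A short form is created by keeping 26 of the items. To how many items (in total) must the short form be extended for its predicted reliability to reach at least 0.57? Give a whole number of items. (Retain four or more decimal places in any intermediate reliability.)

First, r for the 26-item form: n = 26/52 = 0.5000, so r_26 = 0.5000·0.553/(1 + (0.5000 − 1)·0.553) = 0.3822
Then solve for n' with r_old = 0.3822, r_target = 0.57: n' = 0.57(1 − 0.3822)/[0.3822(1 − 0.57)] = 2.1427
Items = 2.1427 × 26 ≈ 55.71 → 56

56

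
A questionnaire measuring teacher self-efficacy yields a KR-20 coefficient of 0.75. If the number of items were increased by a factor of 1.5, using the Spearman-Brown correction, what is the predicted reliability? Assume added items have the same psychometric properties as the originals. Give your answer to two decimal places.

Spearman-Brown: r_new = n·r / (1 + (n − 1)·r)
r_new = 1.5·0.75 / [1 + (1.5 − 1)·0.75]
     = 1.1250 / 1.3750 = 0.8182

0.82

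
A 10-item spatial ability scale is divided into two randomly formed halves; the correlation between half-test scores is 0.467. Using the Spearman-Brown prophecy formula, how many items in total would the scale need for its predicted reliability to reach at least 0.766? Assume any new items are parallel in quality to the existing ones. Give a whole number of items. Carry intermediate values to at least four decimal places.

19

r_full = 2(0.467)/(1 + 0.467) = 0.6367
Solve Spearman-Brown for n: n = 0.766(1 − 0.6367) / [0.6367(1 − 0.766)] = 1.8679
Required items = 1.8679 × 10 = 18.68, so 19 items.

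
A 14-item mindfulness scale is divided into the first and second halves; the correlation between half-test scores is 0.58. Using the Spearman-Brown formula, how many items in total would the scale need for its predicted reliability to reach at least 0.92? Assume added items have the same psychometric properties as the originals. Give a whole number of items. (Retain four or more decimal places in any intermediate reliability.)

Corrected full-test reliability: r_full = 2 × 0.58 / (1 + 0.58) ≈ 0.7342
n = r_tgt(1 − r_full) / [r_full(1 − r_tgt)] = 0.92 × 0.2658 / (0.7342 × 0.08) ≈ 4.1633
Required items = 4.1633 × 14 = 58.29, so 59 items.

59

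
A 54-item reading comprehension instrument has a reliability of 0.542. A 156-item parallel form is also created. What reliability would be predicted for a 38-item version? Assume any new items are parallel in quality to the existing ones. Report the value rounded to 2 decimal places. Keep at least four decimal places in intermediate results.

0.45

Only the ratio of lengths matters: n = 38/54 = 0.7037
r_{38} = n·r / (1 + (n − 1)·r) = 0.3814 / 0.8394 ≈ 0.4544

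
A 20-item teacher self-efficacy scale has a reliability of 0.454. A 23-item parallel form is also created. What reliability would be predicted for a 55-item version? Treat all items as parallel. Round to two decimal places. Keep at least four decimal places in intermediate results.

The 23-item form is not needed; work directly from the 20-item form with n = 55/20 = 2.7500.
r_{55} = n·r / (1 + (n − 1)·r) = 1.2485 / 1.7945 ≈ 0.6957

0.70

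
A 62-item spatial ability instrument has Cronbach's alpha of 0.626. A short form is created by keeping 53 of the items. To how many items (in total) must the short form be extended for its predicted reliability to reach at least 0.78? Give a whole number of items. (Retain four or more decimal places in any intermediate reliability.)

First, r for the 53-item form: n = 53/62 = 0.8548, so r_53 = 0.8548·0.626/(1 + (0.8548 − 1)·0.626) = 0.5886
Then solve for n' with r_old = 0.5886, r_target = 0.78: n' = 0.78(1 − 0.5886)/[0.5886(1 − 0.78)] = 2.4781
Items = 2.4781 × 53 ≈ 131.34 → 132

132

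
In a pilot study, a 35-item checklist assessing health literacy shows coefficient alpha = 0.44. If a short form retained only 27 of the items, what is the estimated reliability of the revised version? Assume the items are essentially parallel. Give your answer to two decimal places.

0.38

The new length is 27/35 = 0.7714 times the old.
By Spearman-Brown, r_new = n r / (1 + (n − 1) r).
r_new = (0.7714 × 0.44) / (1 + (0.7714 − 1) × 0.44)
     = 0.3394 / 0.8994 = 0.3774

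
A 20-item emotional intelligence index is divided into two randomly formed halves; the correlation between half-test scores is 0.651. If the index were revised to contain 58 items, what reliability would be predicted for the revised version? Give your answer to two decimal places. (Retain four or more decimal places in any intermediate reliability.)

0.92

Spearman-Brown correction (n = 2): r_full = 2·0.651/(1 + 0.651) = 0.7886
Length factor from 20 to 58 items: n = 58/20 = 2.9000
r_new = n·r_full / (1 + (n − 1)·r_full) = 2.2869 / 2.4983 ≈ 0.9154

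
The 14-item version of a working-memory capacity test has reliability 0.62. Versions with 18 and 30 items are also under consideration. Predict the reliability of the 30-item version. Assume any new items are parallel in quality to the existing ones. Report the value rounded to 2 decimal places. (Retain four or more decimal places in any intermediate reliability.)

The 18-item form is not needed; work directly from the 14-item form with n = 30/14 = 2.1429.
r_{30} = n·r / (1 + (n − 1)·r) = 1.3286 / 1.7086 ≈ 0.7776

0.78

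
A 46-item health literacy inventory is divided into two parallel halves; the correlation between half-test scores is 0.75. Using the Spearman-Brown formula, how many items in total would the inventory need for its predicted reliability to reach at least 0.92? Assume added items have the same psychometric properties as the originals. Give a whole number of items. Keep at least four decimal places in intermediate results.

89

r_full = 2(0.75)/(1 + 0.75) = 0.8571
n = r_tgt(1 − r_full) / [r_full(1 − r_tgt)] = 0.92 × 0.1429 / (0.8571 × 0.08) ≈ 1.9173
Items = 1.9173 × 46 ≈ 88.20 → 89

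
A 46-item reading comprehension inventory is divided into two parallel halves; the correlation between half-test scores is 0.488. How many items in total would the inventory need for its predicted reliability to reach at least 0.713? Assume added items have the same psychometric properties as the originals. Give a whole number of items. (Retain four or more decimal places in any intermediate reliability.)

r_full = 2(0.488)/(1 + 0.488) = 0.6559
Solve Spearman-Brown for n: n = 0.713(1 − 0.6559) / [0.6559(1 − 0.713)] = 1.3033
Required items = 1.3033 × 46 = 59.95, so 60 items.

60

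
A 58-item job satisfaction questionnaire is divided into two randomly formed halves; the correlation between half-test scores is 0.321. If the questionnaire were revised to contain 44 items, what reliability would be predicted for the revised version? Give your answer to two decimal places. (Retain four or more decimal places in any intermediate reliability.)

0.42

Spearman-Brown correction (n = 2): r_full = 2·0.321/(1 + 0.321) = 0.4860
Length factor from 58 to 44 items: n = 44/58 = 0.7586
r_new = n·r_full / (1 + (n − 1)·r_full) = 0.3687 / 0.8827 ≈ 0.4177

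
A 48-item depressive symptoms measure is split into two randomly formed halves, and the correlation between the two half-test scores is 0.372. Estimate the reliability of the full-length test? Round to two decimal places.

0.54

Apply the Spearman-Brown correction with n = 2:
r_full = 2r_hh / (1 + r_hh) = 2 × 0.372 / (1 + 0.372)
r_full = 0.7440 / 1.3720 ≈ 0.5423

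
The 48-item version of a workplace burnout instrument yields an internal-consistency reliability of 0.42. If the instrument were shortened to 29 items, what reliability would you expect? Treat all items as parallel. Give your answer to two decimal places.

Length ratio n = 29/48 = 0.6042
By Spearman-Brown, r_new = n r / (1 + (n − 1) r).
r_new = (0.6042 × 0.42) / (1 + (0.6042 − 1) × 0.42)
     = 0.2538 / 0.8338 = 0.3044

0.30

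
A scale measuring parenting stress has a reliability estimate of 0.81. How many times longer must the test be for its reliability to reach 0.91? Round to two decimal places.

2.37

Invert Spearman-Brown to solve for n:
n = r_target (1 − r_old) / [ r_old (1 − r_target) ]
n = 0.91(1 − 0.81) / [0.81(1 − 0.91)]
n = 0.1729 / 0.0729 ≈ 2.3717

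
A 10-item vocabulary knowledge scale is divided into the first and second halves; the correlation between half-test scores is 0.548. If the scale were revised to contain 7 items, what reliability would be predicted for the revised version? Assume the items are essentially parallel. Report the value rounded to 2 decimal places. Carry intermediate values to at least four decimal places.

Spearman-Brown correction (n = 2): r_full = 2·0.548/(1 + 0.548) = 0.7080
Length factor from 10 to 7 items: n = 7/10 = 0.7000
r_new = n·r_full / (1 + (n − 1)·r_full) = 0.4956 / 0.7876 ≈ 0.6293

0.63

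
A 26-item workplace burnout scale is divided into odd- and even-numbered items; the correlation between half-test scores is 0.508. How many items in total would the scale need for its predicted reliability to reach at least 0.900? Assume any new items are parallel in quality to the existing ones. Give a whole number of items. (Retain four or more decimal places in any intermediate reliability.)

114

r_full = 2(0.508)/(1 + 0.508) = 0.6737
n = r_tgt(1 − r_full) / [r_full(1 − r_tgt)] = 0.900 × 0.3263 / (0.6737 × 0.100) ≈ 4.3591
Items = 4.3591 × 26 ≈ 113.34 → 114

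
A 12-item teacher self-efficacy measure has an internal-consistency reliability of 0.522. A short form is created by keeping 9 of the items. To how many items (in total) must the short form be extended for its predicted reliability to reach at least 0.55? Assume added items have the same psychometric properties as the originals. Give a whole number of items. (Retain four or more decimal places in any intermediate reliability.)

First, r for the 9-item form: n = 9/12 = 0.7500, so r_9 = 0.7500·0.522/(1 + (0.7500 − 1)·0.522) = 0.4503
Length factor from the short form to reach 0.55: n' = 0.55(1 − 0.4503) / [0.4503(1 − 0.55)] ≈ 1.4920
Total items = 1.4920 × 9 = 13.43, rounded up to 14.

14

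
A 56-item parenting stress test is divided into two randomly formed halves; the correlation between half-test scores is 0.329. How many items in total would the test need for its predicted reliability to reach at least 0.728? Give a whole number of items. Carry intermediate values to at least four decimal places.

Corrected full-test reliability: r_full = 2 × 0.329 / (1 + 0.329) ≈ 0.4951
n = r_tgt(1 − r_full) / [r_full(1 − r_tgt)] = 0.728 × 0.5049 / (0.4951 × 0.272) ≈ 2.7294
Items = 2.7294 × 56 ≈ 152.85 → 153

153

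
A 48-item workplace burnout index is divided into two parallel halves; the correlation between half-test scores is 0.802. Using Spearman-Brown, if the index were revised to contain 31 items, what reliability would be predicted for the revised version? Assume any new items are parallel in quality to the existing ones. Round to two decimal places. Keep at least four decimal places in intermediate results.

0.84

Full-test reliability from the split-half r: r_full = 2(0.802)/(1 + 0.802) = 0.8901
Then adjust to 31 items: n = 31/48 = 0.6458
r_new = n·r_full / (1 + (n − 1)·r_full) = 0.5748 / 0.6847 ≈ 0.8395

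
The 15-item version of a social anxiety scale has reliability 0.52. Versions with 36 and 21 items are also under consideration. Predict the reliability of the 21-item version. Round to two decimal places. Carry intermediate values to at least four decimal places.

0.60

The 36-item form is not needed; work directly from the 15-item form with n = 21/15 = 1.4000.
r_{21} = n·r / (1 + (n − 1)·r) = 0.7280 / 1.2080 ≈ 0.6026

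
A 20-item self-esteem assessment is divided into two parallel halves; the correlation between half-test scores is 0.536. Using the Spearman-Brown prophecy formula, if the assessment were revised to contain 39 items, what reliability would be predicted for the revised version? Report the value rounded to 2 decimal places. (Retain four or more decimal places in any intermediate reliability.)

0.82

Spearman-Brown correction (n = 2): r_full = 2·0.536/(1 + 0.536) = 0.6979
Length factor from 20 to 39 items: n = 39/20 = 1.9500
r_new = n·r_full / (1 + (n − 1)·r_full) = 1.3609 / 1.6630 ≈ 0.8183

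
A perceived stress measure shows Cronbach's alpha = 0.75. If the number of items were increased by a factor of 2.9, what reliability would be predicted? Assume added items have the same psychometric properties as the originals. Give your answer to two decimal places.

Spearman-Brown: r_new = n·r / (1 + (n − 1)·r)
r_new = 2.9·0.75 / [1 + (2.9 − 1)·0.75]
r_new = 2.1750 / 2.4250 ≈ 0.8969

0.90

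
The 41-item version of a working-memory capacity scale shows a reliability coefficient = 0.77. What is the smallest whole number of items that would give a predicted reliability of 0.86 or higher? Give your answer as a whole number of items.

76

n = 0.86(1 − 0.77) / [0.77(1 − 0.86)]
  = 0.1978 / 0.1078 = 1.8349
Items needed = n × 41 = 1.8349 × 41 ≈ 75.23 → round up to 76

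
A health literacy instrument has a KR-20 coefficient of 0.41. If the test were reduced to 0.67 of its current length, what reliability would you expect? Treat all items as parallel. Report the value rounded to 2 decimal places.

r_new = 0.67·0.41 / [1 + (0.67 − 1)·0.41]
r_new = 0.2747 / 0.8647 ≈ 0.3177

0.32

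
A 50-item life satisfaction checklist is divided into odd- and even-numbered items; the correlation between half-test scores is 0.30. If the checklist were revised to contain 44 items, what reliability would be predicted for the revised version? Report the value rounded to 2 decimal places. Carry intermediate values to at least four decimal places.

Full-test reliability from the split-half r: r_full = 2(0.30)/(1 + 0.30) = 0.4615
Length factor from 50 to 44 items: n = 44/50 = 0.8800
r_new = n·r_full / (1 + (n − 1)·r_full) = 0.4061 / 0.9446 ≈ 0.4299

0.43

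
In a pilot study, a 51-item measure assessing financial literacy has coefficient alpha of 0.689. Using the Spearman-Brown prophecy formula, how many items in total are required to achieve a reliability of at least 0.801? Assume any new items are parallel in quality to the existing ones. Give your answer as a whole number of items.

93

n = 0.801(1 − 0.689) / [0.689(1 − 0.801)]
n = 0.249111 / 0.137111 ≈ 1.8169
Items needed = n × 51 = 1.8169 × 51 ≈ 92.66 → round up to 93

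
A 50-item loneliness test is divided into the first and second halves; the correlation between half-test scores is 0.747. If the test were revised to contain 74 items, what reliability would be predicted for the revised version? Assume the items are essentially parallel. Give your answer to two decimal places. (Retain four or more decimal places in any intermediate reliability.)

Spearman-Brown correction (n = 2): r_full = 2·0.747/(1 + 0.747) = 0.8552
Then adjust to 74 items: n = 74/50 = 1.4800
r_new = n·r_full / (1 + (n − 1)·r_full) = 1.2657 / 1.4105 ≈ 0.8973

0.90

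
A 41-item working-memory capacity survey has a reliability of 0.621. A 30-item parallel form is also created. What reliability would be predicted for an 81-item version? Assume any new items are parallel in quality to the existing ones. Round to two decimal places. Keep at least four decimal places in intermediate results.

0.76

The 30-item form is not needed; work directly from the 41-item form with n = 81/41 = 1.9756.
r_{81} = n·r / (1 + (n − 1)·r) = 1.2268 / 1.6058 ≈ 0.7640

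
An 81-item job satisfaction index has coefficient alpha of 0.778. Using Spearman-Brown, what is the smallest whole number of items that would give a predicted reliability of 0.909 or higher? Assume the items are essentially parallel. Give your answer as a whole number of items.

Rearranging the Spearman-Brown formula for n,
n = r_target (1 − r_old) / [ r_old (1 − r_target) ]
n = [0.909 × 0.222] / [0.778 × 0.091]
  = 0.201798 / 0.070798 = 2.8503
So the test needs 2.8503 × 81 ≈ 230.87 items; rounding up, 231.

231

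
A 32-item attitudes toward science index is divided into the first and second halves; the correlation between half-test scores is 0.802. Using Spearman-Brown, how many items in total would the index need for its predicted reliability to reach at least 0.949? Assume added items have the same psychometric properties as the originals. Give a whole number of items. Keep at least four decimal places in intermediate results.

r_full = 2(0.802)/(1 + 0.802) = 0.8901
Solve Spearman-Brown for n: n = 0.949(1 − 0.8901) / [0.8901(1 − 0.949)] = 2.2975
Items = 2.2975 × 32 ≈ 73.52 → 74

74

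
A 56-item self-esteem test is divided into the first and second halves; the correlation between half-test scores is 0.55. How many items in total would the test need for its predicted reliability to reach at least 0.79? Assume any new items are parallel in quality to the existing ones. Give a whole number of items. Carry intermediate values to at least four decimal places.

r_full = 2(0.55)/(1 + 0.55) = 0.7097
n = r_tgt(1 − r_full) / [r_full(1 − r_tgt)] = 0.79 × 0.2903 / (0.7097 × 0.21) ≈ 1.5388
Items = 1.5388 × 56 ≈ 86.17 → 87

87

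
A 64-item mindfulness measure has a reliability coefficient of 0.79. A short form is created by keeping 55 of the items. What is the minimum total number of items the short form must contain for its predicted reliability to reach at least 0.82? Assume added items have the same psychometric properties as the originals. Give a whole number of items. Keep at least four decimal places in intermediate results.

78

Short-form reliability: n = 55/64 = 0.8594; r_55 = n·r/(1+(n−1)r) ≈ 0.7638
Length factor from the short form to reach 0.82: n' = 0.82(1 − 0.7638) / [0.7638(1 − 0.82)] ≈ 1.4088
Items = 1.4088 × 55 ≈ 77.48 → 78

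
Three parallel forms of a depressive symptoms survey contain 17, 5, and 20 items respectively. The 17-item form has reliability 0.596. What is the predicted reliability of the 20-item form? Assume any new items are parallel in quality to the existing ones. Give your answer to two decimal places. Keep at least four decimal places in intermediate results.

The 5-item form is not needed; work directly from the 17-item form with n = 20/17 = 1.1765.
r_{20} = n·r / (1 + (n − 1)·r) = 0.7012 / 1.1052 ≈ 0.6345

0.63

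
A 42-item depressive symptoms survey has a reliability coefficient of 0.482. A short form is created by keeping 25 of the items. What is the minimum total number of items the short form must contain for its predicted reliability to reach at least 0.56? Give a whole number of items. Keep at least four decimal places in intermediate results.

58

Short-form reliability: n = 25/42 = 0.5952; r_25 = n·r/(1+(n−1)r) ≈ 0.3564
Then solve for n' with r_old = 0.3564, r_target = 0.56: n' = 0.56(1 − 0.3564)/[0.3564(1 − 0.56)] = 2.2983
Items = 2.2983 × 25 ≈ 57.46 → 58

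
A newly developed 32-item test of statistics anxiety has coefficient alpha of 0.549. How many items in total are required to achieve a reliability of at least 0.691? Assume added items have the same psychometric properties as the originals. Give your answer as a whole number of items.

59

n = 0.691 × (1 − 0.549) / [ 0.549 × (1 − 0.691) ]
n = 0.311641 / 0.169641 ≈ 1.8371
1.8371 × 32 = 58.79 → 59 items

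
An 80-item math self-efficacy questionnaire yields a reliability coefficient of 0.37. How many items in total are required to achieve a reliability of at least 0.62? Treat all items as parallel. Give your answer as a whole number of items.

n = [0.62 × 0.63] / [0.37 × 0.38]
n = 0.3906 / 0.1406 ≈ 2.7781
2.7781 × 80 = 222.25 → 223 items

223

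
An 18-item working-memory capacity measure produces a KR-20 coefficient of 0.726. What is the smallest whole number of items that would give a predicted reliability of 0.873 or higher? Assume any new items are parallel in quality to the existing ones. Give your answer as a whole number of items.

n = 0.873 × (1 − 0.726) / [ 0.726 × (1 − 0.873) ]
n = 0.239202 / 0.092202 ≈ 2.5943
So the test needs 2.5943 × 18 ≈ 46.70 items; rounding up, 47.

47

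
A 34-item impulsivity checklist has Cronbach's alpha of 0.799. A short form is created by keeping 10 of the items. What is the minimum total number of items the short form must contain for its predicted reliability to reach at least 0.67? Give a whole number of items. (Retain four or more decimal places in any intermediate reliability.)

18

Short-form reliability: n = 10/34 = 0.2941; r_10 = n·r/(1+(n−1)r) ≈ 0.5390
Length factor from the short form to reach 0.67: n' = 0.67(1 − 0.5390) / [0.5390(1 − 0.67)] ≈ 1.7365
Items = 1.7365 × 10 ≈ 17.36 → 18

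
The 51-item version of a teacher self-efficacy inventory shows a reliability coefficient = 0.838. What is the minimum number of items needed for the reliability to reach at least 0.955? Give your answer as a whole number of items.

n = 0.955(1 − 0.838) / [0.838(1 − 0.955)]
  = 0.154710 / 0.037710 = 4.1026
4.1026 × 51 = 209.23 → 210 items

210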